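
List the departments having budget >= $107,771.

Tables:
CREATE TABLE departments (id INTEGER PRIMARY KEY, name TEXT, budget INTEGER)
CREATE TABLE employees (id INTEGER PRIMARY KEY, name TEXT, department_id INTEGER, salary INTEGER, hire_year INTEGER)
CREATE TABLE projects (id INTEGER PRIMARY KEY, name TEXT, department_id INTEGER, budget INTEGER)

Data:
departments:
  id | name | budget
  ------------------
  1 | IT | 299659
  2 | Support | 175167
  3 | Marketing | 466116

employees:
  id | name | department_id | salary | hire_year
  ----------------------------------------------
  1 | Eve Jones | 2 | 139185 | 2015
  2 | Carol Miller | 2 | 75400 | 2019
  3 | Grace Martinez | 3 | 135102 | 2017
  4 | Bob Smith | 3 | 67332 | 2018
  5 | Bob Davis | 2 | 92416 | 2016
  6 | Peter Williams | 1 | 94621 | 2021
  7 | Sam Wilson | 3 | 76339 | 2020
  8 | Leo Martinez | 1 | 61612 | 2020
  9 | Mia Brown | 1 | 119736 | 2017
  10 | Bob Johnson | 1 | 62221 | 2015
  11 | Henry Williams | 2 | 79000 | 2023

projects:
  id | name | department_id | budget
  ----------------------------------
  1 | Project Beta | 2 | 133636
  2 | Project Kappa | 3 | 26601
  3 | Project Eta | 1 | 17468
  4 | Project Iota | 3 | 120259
SELECT name, budget FROM departments WHERE budget >= 107771

Execution result:
name | budget
IT | 299659
Support | 175167
Marketing | 466116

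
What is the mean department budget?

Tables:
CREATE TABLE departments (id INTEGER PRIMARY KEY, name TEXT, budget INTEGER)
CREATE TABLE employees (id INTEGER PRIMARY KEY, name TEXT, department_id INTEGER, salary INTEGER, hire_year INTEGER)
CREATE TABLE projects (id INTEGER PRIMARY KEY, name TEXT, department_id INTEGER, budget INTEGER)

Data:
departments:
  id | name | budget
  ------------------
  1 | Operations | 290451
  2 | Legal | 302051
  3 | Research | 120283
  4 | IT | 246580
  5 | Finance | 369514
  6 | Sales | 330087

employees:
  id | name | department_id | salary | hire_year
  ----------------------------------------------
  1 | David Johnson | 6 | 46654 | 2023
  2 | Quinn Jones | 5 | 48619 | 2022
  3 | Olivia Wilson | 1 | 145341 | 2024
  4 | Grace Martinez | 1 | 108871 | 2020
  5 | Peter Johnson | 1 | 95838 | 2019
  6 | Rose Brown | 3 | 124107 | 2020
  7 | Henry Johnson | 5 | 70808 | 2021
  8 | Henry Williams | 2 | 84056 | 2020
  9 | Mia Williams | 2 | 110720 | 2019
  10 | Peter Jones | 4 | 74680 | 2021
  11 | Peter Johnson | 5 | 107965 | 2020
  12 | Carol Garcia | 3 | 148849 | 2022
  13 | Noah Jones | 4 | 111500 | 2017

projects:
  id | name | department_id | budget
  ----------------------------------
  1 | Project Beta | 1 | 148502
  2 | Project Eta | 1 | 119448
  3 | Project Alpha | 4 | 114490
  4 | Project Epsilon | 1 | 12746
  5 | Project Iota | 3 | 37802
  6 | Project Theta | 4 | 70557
SELECT AVG(budget) FROM departments

Execution result:
276494.33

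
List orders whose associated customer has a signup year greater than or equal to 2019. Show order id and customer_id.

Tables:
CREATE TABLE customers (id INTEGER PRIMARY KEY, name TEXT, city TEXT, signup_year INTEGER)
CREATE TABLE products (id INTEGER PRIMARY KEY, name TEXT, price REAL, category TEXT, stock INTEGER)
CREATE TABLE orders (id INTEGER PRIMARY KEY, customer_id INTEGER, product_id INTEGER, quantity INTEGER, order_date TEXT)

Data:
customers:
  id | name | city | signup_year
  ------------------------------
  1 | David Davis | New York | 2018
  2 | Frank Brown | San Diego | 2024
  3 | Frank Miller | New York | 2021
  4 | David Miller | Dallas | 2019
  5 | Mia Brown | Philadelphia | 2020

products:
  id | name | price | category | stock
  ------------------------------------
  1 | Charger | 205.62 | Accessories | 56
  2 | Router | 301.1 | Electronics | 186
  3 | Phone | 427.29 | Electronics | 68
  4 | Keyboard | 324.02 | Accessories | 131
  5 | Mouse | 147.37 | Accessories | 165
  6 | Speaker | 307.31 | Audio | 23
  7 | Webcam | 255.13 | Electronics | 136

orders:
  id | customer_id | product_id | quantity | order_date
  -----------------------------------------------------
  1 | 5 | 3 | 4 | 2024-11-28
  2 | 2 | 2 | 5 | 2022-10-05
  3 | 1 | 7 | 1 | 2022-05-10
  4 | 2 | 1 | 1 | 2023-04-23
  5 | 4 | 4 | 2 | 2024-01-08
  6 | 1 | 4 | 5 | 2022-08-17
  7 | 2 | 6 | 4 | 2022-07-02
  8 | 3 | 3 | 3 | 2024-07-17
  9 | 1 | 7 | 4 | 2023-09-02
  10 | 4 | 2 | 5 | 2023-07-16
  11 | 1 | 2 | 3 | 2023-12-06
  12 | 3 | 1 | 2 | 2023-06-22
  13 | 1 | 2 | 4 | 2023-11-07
SELECT id, customer_id FROM orders WHERE customer_id IN (SELECT id FROM customers WHERE signup_year >= 2019)

Execution result:
id | customer_id
1 | 5
2 | 2
4 | 2
5 | 4
7 | 2
8 | 3
10 | 4
12 | 3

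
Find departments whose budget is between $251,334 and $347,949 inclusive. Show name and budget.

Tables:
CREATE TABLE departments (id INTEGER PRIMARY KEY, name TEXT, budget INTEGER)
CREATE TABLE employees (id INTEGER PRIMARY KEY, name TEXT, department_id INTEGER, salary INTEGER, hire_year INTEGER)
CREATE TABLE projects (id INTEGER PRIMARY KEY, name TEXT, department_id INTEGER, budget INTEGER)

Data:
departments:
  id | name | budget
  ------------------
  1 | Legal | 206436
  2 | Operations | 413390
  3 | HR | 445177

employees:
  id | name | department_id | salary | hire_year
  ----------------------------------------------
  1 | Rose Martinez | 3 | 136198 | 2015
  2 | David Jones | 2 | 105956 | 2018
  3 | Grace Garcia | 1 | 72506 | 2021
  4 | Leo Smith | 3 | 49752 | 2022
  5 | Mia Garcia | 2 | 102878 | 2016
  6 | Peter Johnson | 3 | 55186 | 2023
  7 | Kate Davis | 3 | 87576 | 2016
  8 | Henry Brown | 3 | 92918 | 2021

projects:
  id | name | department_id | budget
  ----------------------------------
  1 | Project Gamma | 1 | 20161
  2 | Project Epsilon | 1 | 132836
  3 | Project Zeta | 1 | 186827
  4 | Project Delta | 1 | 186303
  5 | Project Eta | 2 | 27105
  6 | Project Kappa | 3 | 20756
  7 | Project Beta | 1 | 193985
SELECT name, budget FROM departments WHERE budget BETWEEN 251334 AND 347949

Execution result:
(no rows)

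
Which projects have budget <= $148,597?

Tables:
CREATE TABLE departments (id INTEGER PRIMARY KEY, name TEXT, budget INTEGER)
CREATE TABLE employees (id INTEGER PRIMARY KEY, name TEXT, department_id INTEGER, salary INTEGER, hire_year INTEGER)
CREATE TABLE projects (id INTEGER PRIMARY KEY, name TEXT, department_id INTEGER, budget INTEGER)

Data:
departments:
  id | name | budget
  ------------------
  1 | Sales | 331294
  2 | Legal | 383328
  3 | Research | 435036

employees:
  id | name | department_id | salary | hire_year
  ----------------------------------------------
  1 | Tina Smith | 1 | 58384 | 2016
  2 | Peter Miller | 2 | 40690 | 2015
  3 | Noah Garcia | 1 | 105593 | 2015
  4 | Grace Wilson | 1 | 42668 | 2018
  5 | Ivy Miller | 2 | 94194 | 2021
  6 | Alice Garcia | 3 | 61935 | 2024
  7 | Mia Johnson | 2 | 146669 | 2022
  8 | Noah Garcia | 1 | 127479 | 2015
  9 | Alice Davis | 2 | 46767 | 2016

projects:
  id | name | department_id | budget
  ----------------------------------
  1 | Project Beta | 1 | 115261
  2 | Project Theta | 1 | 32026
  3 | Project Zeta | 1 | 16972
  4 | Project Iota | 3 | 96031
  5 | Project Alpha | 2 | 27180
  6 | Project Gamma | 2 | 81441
SELECT name, budget FROM projects WHERE budget <= 148597

Execution result:
name | budget
Project Beta | 115261
Project Theta | 32026
Project Zeta | 16972
Project Iota | 96031
Project Alpha | 27180
Project Gamma | 81441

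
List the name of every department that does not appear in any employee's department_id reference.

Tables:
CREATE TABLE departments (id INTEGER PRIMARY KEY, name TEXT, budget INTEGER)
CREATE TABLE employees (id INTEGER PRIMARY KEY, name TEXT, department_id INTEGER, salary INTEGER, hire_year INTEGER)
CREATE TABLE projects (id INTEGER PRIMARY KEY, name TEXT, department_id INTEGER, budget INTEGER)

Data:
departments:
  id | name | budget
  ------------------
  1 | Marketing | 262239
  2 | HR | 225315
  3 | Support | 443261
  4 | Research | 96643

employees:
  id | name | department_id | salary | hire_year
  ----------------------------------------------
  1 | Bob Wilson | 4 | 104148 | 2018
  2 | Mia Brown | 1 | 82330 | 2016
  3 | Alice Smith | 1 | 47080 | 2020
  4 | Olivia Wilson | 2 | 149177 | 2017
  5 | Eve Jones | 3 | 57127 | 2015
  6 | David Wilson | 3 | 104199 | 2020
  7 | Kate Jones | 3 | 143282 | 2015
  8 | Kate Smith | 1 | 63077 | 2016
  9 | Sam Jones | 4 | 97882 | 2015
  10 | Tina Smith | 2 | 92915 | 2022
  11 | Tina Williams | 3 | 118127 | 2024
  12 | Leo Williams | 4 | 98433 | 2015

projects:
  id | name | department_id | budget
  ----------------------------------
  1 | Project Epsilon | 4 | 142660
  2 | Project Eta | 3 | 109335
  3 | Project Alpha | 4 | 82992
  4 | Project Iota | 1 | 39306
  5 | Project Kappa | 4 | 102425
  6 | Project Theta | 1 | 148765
SELECT p.name FROM departments p LEFT JOIN employees c ON c.department_id = p.id WHERE c.id IS NULL

Execution result:
(no rows)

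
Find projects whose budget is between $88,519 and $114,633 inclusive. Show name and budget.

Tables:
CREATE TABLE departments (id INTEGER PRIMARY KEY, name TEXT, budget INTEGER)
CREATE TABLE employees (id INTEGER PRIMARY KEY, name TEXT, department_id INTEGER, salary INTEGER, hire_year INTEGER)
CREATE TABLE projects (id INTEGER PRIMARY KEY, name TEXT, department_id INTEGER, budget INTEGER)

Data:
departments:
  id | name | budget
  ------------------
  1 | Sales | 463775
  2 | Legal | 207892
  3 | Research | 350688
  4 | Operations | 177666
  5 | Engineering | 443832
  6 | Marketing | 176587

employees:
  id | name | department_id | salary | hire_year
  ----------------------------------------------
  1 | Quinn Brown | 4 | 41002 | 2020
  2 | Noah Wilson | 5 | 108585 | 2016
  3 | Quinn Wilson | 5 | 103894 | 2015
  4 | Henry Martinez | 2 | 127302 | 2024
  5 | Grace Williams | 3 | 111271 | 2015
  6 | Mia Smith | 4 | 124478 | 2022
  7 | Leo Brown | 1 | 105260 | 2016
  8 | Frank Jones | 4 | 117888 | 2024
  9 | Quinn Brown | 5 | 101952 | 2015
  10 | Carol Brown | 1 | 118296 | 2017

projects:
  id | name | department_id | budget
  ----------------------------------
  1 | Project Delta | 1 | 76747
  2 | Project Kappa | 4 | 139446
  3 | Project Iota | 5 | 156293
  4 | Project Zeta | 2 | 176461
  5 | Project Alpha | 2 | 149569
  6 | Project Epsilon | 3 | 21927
SELECT name, budget FROM projects WHERE budget BETWEEN 88519 AND 114633

Execution result:
(no rows)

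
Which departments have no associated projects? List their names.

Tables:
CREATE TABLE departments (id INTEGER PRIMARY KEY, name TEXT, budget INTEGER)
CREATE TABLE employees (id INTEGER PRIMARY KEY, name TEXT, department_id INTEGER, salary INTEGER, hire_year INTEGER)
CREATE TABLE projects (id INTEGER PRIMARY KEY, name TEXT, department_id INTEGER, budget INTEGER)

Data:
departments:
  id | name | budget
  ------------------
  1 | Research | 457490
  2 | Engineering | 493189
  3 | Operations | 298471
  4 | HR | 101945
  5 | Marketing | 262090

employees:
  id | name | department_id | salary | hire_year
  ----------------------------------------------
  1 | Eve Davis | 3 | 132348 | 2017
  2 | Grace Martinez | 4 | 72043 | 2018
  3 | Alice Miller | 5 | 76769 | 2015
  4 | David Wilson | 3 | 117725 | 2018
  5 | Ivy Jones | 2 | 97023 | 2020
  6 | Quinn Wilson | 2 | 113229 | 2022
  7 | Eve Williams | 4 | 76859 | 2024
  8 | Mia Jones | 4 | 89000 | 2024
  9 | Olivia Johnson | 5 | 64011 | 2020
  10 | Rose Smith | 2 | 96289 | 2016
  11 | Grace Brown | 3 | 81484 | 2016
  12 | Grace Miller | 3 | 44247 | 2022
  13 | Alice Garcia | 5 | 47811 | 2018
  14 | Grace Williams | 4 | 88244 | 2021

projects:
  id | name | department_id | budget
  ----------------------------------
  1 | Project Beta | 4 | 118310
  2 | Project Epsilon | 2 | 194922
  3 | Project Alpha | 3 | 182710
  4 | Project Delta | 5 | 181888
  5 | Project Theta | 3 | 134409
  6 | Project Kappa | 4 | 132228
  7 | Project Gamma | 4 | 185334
SELECT p.name FROM departments p LEFT JOIN projects c ON c.department_id = p.id WHERE c.id IS NULL

Execution result:
Research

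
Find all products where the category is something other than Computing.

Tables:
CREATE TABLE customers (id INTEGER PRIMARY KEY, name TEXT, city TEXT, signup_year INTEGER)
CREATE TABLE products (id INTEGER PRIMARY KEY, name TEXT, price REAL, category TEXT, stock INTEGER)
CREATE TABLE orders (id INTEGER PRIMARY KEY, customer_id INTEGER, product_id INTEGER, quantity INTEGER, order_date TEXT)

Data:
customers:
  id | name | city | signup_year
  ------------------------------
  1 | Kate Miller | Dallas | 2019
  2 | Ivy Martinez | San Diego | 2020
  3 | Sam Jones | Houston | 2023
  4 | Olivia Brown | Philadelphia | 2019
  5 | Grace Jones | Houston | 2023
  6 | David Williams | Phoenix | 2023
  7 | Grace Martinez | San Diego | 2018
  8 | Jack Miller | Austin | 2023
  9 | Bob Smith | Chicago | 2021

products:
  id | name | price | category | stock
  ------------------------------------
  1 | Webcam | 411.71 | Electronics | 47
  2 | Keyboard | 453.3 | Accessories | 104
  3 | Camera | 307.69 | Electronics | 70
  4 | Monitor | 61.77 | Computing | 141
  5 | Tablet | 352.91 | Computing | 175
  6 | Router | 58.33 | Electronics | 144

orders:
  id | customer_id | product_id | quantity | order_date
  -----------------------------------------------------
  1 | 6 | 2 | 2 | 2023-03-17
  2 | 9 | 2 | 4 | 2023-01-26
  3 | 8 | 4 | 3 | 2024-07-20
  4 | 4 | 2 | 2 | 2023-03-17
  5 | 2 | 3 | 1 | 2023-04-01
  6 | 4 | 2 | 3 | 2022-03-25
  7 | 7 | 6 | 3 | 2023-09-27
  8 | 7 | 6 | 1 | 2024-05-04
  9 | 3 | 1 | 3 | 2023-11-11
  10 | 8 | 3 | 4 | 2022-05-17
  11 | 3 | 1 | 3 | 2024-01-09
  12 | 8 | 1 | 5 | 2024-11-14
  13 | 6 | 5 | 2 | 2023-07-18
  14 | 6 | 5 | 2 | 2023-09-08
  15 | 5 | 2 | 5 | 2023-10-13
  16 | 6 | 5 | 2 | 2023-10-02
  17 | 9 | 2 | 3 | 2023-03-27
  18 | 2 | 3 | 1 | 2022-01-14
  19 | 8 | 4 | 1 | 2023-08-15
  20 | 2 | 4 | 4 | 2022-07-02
SELECT name, category FROM products WHERE category <> 'Computing'

Execution result:
name | category
Webcam | Electronics
Keyboard | Accessories
Camera | Electronics
Router | Electronics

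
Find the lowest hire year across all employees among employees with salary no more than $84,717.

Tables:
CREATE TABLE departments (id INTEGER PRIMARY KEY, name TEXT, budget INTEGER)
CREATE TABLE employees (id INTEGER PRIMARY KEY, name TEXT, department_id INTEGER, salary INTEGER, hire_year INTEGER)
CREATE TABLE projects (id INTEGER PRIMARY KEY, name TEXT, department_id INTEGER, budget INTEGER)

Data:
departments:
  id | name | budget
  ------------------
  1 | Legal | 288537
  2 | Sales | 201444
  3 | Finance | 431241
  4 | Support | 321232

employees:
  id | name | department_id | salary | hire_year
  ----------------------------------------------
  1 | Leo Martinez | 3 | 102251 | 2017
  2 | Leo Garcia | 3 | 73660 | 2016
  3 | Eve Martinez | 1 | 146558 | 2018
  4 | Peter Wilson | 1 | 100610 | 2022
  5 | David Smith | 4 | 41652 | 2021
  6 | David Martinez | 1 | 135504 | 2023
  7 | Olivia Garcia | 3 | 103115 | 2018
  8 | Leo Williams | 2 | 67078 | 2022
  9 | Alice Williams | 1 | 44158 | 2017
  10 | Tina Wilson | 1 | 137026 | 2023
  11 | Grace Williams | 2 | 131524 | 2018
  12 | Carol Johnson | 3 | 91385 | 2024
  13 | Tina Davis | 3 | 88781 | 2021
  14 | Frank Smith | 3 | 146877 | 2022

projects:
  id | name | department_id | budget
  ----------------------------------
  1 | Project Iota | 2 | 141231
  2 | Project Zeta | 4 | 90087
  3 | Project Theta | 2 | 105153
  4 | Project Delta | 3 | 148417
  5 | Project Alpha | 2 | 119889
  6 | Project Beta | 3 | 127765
SELECT MIN(hire_year) FROM employees WHERE salary <= 84717

Execution result:
2016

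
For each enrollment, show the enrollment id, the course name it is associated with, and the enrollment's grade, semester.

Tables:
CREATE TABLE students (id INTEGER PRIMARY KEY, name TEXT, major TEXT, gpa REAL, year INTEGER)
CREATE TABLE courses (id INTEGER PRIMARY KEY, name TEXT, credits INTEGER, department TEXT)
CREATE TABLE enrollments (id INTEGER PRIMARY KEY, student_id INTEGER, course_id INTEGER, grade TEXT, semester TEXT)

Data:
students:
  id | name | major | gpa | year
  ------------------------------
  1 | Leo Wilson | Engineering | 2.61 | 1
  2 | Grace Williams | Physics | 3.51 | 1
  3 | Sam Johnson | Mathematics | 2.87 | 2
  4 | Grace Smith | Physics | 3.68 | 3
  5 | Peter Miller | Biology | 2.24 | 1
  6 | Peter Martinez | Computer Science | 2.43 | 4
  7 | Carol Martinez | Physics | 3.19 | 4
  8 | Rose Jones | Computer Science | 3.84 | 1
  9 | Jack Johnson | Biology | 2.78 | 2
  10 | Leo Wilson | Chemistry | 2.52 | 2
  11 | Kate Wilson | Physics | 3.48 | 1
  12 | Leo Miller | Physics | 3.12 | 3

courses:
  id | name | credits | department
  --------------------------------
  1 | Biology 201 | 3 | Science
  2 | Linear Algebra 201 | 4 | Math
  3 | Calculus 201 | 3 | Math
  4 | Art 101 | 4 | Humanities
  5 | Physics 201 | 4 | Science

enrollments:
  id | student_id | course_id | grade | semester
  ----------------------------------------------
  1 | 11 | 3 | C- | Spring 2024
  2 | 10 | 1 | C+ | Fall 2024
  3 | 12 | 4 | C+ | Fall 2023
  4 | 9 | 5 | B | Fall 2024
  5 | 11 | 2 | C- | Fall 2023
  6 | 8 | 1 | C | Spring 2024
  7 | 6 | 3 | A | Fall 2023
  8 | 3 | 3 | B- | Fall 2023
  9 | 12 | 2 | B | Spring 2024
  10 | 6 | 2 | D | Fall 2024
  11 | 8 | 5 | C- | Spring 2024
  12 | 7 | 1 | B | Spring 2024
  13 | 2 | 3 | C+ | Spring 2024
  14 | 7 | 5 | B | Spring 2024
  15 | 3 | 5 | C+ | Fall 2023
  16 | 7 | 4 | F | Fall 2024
SELECT c.id, p.name AS course, c.grade, c.semester FROM enrollments c JOIN courses p ON c.course_id = p.id

Execution result:
id | course | grade | semester
1 | Calculus 201 | C- | Spring 2024
2 | Biology 201 | C+ | Fall 2024
3 | Art 101 | C+ | Fall 2023
4 | Physics 201 | B | Fall 2024
5 | Linear Algebra 201 | C- | Fall 2023
6 | Biology 201 | C | Spring 2024
7 | Calculus 201 | A | Fall 2023
8 | Calculus 201 | B- | Fall 2023
9 | Linear Algebra 201 | B | Spring 2024
10 | Linear Algebra 201 | D | Fall 2024
11 | Physics 201 | C- | Spring 2024
12 | Biology 201 | B | Spring 2024
13 | Calculus 201 | C+ | Spring 2024
14 | Physics 201 | B | Spring 2024
15 | Physics 201 | C+ | Fall 2023
16 | Art 101 | F | Fall 2024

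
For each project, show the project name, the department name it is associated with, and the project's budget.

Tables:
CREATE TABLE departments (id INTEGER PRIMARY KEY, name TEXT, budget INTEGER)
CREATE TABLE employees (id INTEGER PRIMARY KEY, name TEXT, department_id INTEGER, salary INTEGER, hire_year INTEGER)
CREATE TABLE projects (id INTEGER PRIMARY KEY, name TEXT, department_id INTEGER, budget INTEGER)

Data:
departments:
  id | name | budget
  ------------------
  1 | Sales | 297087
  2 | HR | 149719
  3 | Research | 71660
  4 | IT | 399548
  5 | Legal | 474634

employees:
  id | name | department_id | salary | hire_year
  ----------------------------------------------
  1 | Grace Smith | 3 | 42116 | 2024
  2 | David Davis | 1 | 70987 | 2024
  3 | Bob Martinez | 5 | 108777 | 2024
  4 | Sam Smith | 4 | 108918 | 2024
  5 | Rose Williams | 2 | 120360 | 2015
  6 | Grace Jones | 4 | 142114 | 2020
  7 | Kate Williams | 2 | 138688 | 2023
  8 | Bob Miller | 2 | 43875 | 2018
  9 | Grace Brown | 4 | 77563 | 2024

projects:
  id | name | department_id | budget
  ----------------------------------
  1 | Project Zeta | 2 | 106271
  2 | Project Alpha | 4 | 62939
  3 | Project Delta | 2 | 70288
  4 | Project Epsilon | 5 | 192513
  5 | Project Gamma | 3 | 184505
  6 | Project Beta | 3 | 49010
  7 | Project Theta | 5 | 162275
SELECT c.name, p.name AS department, c.budget FROM projects c JOIN departments p ON c.department_id = p.id

Execution result:
name | department | budget
Project Zeta | HR | 106271
Project Alpha | IT | 62939
Project Delta | HR | 70288
Project Epsilon | Legal | 192513
Project Gamma | Research | 184505
Project Beta | Research | 49010
Project Theta | Legal | 162275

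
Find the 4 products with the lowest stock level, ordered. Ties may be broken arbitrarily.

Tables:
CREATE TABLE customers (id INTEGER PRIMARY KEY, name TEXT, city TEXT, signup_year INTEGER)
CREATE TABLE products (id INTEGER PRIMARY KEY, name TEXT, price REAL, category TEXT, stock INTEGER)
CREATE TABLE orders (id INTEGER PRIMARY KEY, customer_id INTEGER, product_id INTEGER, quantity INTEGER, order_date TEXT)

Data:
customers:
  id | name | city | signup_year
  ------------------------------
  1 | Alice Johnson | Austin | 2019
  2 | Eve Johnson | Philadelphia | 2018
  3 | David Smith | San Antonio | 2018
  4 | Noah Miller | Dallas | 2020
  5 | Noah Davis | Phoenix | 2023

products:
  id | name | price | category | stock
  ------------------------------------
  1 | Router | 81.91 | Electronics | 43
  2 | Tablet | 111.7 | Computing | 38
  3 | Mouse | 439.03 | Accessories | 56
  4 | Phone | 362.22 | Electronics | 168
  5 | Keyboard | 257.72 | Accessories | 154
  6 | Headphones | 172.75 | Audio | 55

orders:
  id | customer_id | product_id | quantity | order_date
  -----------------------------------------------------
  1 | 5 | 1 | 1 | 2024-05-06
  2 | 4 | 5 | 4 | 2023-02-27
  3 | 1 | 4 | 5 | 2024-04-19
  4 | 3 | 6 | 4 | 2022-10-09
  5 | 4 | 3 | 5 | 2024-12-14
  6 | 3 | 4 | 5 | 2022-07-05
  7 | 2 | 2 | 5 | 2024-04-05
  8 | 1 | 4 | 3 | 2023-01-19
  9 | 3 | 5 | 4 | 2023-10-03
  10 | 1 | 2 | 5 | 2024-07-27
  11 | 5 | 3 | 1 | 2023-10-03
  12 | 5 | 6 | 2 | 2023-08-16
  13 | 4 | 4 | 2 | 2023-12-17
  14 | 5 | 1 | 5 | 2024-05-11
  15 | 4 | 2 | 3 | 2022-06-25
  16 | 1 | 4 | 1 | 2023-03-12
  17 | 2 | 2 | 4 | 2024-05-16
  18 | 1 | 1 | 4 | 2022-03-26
SELECT name, stock FROM products ORDER BY stock ASC LIMIT 4

Execution result:
name | stock
Tablet | 38
Router | 43
Headphones | 55
Mouse | 56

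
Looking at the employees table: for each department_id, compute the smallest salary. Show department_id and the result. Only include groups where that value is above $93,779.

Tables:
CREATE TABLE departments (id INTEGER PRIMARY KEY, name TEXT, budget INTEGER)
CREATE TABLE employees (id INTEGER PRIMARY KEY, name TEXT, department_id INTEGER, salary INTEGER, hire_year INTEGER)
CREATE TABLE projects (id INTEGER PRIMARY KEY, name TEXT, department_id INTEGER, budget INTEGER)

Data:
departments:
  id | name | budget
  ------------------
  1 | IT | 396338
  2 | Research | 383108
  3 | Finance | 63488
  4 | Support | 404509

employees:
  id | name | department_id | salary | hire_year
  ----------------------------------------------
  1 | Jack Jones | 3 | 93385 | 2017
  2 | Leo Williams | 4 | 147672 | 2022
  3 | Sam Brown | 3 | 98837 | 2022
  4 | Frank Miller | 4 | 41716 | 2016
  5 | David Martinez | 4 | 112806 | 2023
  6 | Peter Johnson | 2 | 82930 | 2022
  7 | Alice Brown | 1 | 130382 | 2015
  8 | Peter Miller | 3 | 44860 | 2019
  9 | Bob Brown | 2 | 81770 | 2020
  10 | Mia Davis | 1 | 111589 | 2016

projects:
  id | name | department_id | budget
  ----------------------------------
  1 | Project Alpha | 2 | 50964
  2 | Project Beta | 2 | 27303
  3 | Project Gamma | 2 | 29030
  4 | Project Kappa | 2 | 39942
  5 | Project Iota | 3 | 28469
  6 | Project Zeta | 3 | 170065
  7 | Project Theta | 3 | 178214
SELECT department_id, MIN(salary) AS min_salary FROM employees GROUP BY department_id HAVING MIN(salary) > 93779

Execution result:
department_id | min_salary
1 | 111589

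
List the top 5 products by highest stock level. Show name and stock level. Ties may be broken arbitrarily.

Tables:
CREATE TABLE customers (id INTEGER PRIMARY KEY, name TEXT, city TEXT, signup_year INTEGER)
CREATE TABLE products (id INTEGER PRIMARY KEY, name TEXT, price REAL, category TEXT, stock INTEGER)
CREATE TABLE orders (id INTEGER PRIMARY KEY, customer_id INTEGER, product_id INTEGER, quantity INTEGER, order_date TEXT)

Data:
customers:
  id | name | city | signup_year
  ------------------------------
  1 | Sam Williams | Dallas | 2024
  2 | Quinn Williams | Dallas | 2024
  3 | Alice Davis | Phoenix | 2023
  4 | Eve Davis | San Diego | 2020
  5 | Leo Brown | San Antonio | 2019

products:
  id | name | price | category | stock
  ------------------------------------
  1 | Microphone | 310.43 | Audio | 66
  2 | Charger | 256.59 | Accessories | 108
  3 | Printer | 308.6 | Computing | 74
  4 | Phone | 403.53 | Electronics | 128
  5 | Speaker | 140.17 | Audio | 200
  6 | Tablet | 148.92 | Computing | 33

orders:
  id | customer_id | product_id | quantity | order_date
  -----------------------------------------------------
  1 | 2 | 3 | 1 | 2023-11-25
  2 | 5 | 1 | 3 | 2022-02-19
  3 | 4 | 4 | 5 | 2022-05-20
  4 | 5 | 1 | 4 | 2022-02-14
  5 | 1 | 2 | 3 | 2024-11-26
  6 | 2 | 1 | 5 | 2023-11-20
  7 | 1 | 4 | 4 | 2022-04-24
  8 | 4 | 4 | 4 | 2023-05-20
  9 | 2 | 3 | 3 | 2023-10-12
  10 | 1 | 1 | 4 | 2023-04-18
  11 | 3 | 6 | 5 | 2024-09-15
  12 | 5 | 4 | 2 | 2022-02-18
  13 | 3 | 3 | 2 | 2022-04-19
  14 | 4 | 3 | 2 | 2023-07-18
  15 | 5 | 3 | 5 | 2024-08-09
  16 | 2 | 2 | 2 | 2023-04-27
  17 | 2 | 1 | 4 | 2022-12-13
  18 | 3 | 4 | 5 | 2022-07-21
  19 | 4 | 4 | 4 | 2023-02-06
SELECT name, stock FROM products ORDER BY stock DESC LIMIT 5

Execution result:
name | stock
Speaker | 200
Phone | 128
Charger | 108
Printer | 74
Microphone | 66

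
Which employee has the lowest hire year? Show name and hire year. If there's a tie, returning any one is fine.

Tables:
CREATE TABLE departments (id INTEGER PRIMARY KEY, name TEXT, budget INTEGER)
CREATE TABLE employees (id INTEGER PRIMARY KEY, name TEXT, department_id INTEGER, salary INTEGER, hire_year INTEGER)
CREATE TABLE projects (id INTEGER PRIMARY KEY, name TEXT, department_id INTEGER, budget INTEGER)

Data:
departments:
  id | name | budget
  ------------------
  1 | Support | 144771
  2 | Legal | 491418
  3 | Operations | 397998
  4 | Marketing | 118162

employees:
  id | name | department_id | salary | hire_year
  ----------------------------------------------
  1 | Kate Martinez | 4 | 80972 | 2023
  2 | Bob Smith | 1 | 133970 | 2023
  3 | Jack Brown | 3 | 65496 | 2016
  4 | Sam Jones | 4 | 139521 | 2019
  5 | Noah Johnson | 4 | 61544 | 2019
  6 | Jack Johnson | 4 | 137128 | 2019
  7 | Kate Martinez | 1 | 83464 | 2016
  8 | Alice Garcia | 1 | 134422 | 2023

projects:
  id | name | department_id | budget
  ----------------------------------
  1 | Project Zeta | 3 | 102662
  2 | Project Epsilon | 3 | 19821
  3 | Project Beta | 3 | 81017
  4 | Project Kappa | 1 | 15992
SELECT name, hire_year FROM employees ORDER BY hire_year ASC LIMIT 1

Execution result:
name | hire_year
Jack Brown | 2016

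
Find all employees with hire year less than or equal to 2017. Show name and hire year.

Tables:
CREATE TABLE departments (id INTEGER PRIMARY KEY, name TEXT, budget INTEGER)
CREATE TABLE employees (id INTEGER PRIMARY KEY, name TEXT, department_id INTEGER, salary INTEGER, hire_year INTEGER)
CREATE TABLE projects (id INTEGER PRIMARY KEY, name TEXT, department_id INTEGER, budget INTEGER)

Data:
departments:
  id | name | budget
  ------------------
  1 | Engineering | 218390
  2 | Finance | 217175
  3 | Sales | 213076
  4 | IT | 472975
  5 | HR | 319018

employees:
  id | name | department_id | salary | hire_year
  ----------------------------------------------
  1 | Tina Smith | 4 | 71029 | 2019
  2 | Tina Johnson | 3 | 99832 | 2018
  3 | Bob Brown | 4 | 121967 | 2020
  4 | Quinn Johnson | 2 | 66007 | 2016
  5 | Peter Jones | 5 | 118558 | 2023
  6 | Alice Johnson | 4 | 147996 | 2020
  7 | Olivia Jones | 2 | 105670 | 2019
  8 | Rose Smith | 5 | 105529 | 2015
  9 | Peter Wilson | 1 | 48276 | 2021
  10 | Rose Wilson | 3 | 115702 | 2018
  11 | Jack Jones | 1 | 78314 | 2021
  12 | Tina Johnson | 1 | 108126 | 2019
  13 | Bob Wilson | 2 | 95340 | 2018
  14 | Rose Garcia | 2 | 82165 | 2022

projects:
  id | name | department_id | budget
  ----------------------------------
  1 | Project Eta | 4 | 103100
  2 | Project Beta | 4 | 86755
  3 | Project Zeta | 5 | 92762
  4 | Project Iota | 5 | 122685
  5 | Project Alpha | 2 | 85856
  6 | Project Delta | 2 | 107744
SELECT name, hire_year FROM employees WHERE hire_year <= 2017

Execution result:
name | hire_year
Quinn Johnson | 2016
Rose Smith | 2015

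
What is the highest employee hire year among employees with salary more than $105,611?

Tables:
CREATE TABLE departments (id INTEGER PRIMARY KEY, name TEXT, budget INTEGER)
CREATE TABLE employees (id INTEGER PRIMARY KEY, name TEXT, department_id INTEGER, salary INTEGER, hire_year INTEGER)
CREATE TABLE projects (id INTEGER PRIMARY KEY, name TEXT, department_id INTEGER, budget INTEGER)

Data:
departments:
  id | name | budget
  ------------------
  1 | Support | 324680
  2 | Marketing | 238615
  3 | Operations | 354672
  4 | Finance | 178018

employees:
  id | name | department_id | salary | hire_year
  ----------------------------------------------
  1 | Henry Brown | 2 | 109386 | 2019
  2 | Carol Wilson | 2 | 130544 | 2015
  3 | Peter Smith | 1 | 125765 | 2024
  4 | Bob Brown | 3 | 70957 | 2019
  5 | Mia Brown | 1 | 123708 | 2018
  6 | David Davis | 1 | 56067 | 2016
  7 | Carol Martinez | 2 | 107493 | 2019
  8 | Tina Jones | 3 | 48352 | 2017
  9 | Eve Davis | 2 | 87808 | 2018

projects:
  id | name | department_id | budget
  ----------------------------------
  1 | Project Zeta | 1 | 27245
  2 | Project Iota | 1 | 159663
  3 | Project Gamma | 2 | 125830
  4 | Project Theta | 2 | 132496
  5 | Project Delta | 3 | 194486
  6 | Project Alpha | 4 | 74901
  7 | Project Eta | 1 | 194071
SELECT MAX(hire_year) FROM employees WHERE salary > 105611

Execution result:
2024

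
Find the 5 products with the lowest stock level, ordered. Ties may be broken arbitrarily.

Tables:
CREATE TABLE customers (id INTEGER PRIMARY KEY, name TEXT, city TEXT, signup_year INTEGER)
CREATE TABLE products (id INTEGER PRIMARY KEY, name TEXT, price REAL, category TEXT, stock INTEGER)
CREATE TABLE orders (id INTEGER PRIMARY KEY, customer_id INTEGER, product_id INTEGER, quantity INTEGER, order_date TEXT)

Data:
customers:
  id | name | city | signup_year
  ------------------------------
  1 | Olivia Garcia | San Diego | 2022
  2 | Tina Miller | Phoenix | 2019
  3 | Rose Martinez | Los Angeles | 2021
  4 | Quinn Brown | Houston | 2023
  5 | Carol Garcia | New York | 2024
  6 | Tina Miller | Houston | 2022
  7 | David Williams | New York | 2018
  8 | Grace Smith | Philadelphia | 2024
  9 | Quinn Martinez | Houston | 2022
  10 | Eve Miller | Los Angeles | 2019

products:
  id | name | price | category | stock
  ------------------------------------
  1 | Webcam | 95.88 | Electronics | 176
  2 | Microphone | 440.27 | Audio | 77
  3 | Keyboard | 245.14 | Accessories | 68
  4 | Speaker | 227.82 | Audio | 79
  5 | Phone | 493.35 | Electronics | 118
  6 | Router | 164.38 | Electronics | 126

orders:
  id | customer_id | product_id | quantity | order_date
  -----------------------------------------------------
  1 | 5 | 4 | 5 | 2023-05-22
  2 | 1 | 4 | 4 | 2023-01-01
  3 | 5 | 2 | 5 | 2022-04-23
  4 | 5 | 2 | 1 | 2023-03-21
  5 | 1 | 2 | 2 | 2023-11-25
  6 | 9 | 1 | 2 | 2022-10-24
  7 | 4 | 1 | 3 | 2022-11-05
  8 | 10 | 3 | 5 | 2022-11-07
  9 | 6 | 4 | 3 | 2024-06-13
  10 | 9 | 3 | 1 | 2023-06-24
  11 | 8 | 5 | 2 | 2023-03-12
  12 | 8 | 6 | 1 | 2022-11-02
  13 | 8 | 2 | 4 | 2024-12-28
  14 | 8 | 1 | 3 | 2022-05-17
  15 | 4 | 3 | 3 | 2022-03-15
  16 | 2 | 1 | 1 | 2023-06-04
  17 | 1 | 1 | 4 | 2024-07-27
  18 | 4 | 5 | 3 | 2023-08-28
SELECT name, stock FROM products ORDER BY stock ASC LIMIT 5

Execution result:
name | stock
Keyboard | 68
Microphone | 77
Speaker | 79
Phone | 118
Router | 126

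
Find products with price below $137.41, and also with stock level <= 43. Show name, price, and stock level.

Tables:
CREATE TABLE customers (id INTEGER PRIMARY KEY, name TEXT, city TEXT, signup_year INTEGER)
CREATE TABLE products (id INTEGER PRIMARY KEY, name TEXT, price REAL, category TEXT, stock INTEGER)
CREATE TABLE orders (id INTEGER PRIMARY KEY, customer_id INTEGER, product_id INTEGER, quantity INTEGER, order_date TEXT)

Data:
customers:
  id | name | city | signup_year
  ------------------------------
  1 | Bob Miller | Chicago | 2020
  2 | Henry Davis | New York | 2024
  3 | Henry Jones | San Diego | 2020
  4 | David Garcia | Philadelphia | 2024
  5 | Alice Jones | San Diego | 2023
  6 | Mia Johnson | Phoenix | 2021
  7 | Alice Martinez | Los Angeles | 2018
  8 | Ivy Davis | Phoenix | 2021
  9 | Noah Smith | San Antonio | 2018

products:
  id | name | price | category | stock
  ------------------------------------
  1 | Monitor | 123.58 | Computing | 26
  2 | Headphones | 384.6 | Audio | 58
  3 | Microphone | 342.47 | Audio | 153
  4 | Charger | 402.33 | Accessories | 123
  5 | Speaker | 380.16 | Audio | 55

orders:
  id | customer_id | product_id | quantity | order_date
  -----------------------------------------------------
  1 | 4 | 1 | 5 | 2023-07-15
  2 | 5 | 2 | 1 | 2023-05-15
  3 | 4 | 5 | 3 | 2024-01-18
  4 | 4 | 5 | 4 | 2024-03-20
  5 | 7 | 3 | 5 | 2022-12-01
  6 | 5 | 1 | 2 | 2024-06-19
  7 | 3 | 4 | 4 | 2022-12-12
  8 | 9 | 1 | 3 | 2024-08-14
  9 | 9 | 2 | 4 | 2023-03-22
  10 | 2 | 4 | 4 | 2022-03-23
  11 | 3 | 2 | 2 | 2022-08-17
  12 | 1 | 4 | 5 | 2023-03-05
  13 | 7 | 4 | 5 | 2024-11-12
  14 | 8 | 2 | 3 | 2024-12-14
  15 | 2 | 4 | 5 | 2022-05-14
SELECT name, price, stock FROM products WHERE price < 137.41 AND stock <= 43

Execution result:
name | price | stock
Monitor | 123.58 | 26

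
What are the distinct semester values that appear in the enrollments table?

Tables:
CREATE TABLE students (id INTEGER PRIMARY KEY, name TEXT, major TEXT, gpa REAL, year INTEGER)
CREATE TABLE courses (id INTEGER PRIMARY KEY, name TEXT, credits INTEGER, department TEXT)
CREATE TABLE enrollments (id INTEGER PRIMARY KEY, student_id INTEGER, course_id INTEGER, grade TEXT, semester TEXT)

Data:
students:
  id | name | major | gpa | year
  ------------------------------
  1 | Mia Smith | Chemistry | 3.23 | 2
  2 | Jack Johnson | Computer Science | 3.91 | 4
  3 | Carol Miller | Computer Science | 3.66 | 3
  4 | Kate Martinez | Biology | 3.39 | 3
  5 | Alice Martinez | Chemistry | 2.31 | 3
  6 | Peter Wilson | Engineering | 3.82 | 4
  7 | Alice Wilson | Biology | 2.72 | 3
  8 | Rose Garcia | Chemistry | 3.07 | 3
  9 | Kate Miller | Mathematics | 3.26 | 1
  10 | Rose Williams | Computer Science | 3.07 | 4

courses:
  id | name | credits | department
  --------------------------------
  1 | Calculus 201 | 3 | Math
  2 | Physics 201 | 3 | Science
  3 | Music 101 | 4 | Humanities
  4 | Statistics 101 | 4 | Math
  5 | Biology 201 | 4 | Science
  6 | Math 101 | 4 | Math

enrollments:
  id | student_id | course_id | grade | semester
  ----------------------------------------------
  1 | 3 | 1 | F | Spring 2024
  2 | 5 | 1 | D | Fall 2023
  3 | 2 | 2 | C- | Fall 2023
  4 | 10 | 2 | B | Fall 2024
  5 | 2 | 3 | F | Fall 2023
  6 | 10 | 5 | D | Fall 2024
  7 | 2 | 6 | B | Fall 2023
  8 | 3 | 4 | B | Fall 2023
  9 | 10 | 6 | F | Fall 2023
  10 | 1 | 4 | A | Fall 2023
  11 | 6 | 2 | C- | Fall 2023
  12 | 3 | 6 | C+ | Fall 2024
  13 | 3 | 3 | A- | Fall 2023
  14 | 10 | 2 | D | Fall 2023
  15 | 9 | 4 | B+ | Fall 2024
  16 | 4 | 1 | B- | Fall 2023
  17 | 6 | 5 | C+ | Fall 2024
SELECT DISTINCT semester FROM enrollments

Execution result:
semester
Spring 2024
Fall 2023
Fall 2024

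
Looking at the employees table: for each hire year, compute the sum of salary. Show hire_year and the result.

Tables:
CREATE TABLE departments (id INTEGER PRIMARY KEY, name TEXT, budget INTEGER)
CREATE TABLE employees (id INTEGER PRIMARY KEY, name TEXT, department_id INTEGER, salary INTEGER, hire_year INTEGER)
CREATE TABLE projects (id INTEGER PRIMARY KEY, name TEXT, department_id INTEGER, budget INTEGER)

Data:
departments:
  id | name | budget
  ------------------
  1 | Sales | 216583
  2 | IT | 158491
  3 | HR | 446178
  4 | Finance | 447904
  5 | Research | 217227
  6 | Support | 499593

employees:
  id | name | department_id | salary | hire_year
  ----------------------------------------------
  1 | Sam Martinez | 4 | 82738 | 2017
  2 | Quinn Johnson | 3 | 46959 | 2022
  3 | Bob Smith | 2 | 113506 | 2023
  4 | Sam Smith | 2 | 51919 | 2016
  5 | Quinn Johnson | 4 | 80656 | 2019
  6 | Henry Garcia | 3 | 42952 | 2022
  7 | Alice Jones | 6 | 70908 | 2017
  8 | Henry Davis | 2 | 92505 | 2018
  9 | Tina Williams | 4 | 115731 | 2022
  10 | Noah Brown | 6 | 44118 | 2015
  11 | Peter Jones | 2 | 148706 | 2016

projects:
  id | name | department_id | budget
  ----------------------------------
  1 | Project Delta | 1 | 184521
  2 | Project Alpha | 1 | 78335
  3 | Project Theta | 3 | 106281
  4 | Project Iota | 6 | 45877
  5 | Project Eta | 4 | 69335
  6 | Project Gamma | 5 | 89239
SELECT hire_year, SUM(salary) AS sum_salary FROM employees GROUP BY hire_year

Execution result:
hire_year | sum_salary
2015 | 44118
2016 | 200625
2017 | 153646
2018 | 92505
2019 | 80656
2022 | 205642
2023 | 113506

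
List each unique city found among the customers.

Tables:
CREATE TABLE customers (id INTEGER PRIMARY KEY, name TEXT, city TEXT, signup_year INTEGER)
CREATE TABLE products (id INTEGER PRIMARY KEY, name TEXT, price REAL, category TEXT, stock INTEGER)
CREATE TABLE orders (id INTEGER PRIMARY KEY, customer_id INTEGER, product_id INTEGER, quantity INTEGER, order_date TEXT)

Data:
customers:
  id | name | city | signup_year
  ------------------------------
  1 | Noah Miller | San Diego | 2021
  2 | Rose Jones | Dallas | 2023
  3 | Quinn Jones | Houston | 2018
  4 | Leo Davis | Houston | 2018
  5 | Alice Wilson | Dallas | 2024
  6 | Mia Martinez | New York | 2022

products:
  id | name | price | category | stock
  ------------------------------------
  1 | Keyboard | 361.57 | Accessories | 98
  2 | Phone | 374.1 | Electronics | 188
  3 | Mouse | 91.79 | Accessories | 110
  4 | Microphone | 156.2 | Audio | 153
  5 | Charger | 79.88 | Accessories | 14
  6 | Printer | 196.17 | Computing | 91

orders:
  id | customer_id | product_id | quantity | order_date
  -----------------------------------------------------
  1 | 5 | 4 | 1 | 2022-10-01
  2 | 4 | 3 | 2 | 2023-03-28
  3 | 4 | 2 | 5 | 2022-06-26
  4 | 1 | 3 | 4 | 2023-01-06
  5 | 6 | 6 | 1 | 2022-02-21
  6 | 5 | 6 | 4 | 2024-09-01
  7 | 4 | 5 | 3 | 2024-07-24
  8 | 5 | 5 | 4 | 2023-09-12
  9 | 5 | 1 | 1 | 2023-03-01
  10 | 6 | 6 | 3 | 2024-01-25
SELECT DISTINCT city FROM customers

Execution result:
city
San Diego
Dallas
Houston
New York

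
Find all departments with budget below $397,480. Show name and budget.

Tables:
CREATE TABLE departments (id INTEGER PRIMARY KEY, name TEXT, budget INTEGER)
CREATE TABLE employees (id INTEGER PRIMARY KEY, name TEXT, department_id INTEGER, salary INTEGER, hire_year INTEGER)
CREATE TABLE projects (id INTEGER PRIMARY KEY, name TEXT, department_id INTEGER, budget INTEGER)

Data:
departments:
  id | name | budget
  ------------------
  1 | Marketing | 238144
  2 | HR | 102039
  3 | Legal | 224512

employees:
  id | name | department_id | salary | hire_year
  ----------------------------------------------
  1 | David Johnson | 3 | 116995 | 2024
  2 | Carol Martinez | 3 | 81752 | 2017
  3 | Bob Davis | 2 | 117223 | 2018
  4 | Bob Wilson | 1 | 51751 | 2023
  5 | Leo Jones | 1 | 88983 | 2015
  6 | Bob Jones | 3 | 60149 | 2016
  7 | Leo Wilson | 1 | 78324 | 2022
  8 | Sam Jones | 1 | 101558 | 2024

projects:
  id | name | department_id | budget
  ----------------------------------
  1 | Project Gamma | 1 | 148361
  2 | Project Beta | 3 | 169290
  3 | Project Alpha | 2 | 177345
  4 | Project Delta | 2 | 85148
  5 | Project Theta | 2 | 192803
SELECT name, budget FROM departments WHERE budget < 397480

Execution result:
name | budget
Marketing | 238144
HR | 102039
Legal | 224512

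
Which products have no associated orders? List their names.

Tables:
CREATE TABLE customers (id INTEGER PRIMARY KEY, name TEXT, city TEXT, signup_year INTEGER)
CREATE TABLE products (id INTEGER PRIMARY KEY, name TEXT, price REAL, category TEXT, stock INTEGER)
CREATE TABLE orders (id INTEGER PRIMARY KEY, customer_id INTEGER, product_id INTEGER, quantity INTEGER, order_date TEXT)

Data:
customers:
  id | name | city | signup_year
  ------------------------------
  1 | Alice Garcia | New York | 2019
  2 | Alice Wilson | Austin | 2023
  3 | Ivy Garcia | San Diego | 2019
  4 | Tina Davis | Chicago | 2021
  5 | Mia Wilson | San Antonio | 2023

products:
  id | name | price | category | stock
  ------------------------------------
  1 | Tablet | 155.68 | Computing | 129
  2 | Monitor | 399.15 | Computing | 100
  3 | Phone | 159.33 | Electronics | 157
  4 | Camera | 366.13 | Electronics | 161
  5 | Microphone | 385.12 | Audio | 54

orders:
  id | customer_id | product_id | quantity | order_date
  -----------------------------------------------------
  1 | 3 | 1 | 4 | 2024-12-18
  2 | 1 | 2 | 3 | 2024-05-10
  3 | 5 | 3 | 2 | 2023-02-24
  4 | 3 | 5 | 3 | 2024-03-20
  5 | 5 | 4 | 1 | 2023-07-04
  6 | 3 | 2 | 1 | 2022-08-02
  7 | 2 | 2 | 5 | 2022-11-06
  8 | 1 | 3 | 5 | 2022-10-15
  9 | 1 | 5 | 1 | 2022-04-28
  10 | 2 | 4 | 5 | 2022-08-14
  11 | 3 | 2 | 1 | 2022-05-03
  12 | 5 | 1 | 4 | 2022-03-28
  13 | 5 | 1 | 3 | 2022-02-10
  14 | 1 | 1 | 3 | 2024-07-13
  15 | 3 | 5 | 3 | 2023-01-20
SELECT p.name FROM products p LEFT JOIN orders c ON c.product_id = p.id WHERE c.id IS NULL

Execution result:
(no rows)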